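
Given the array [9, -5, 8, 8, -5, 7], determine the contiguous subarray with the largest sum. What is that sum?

Using Kadane's algorithm on [9, -5, 8, 8, -5, 7]:

Scanning through the array:
Position 1 (value -5): max_ending_here = 4, max_so_far = 9
Position 2 (value 8): max_ending_here = 12, max_so_far = 12
Position 3 (value 8): max_ending_here = 20, max_so_far = 20
Position 4 (value -5): max_ending_here = 15, max_so_far = 20
Position 5 (value 7): max_ending_here = 22, max_so_far = 22

Maximum subarray: [9, -5, 8, 8, -5, 7]
Maximum sum: 22

The maximum subarray is [9, -5, 8, 8, -5, 7] with sum 22. This subarray runs from index 0 to index 5.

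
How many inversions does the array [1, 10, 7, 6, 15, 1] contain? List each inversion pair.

Finding inversions in [1, 10, 7, 6, 15, 1]:

(1, 2): arr[1]=10 > arr[2]=7
(1, 3): arr[1]=10 > arr[3]=6
(1, 5): arr[1]=10 > arr[5]=1
(2, 3): arr[2]=7 > arr[3]=6
(2, 5): arr[2]=7 > arr[5]=1
(3, 5): arr[3]=6 > arr[5]=1
(4, 5): arr[4]=15 > arr[5]=1

Total inversions: 7

The array has 7 inversion(s): (1,2), (1,3), (1,5), (2,3), (2,5), (3,5), (4,5). Each pair (i,j) satisfies i < j and arr[i] > arr[j].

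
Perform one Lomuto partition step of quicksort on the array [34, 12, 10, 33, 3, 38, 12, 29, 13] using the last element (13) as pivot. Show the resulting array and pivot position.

Lomuto partition with pivot = 13:

Initial array: [34, 12, 10, 33, 3, 38, 12, 29, 13]

arr[0]=34 > 13: no swap
arr[1]=12 <= 13: swap with position 0, array becomes [12, 34, 10, 33, 3, 38, 12, 29, 13]
arr[2]=10 <= 13: swap with position 1, array becomes [12, 10, 34, 33, 3, 38, 12, 29, 13]
arr[3]=33 > 13: no swap
arr[4]=3 <= 13: swap with position 2, array becomes [12, 10, 3, 33, 34, 38, 12, 29, 13]
arr[5]=38 > 13: no swap
arr[6]=12 <= 13: swap with position 3, array becomes [12, 10, 3, 12, 34, 38, 33, 29, 13]
arr[7]=29 > 13: no swap

Place pivot at position 4: [12, 10, 3, 12, 13, 38, 33, 29, 34]
Pivot position: 4

After partitioning with pivot 13, the array becomes [12, 10, 3, 12, 13, 38, 33, 29, 34]. The pivot is placed at index 4. All elements to the left of the pivot are <= 13, and all elements to the right are > 13.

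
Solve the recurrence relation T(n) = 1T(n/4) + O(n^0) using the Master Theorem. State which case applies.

Master Theorem for T(n) = 1T(n/4) + O(n^0):

a = 1, b = 4, c = 0
log_b(a) = log_4(1) = 0.0000

Case 2: c = 0 = log_4(1) = 0.0000
T(n) = O(n^0 log n) = O(log n)

For T(n) = 1T(n/4) + O(n^0): log_4(1) = 0.0000. This is Case 2 of the Master Theorem (c = log_b(a), equal work at all levels), giving O(log n).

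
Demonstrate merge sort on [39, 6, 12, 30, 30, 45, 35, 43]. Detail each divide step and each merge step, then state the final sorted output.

Merge sort trace:

Split: [39, 6, 12, 30, 30, 45, 35, 43] -> [39, 6, 12, 30] and [30, 45, 35, 43]
  Split: [39, 6, 12, 30] -> [39, 6] and [12, 30]
    Split: [39, 6] -> [39] and [6]
    Merge: [39] + [6] -> [6, 39]
    Split: [12, 30] -> [12] and [30]
    Merge: [12] + [30] -> [12, 30]
  Merge: [6, 39] + [12, 30] -> [6, 12, 30, 39]
  Split: [30, 45, 35, 43] -> [30, 45] and [35, 43]
    Split: [30, 45] -> [30] and [45]
    Merge: [30] + [45] -> [30, 45]
    Split: [35, 43] -> [35] and [43]
    Merge: [35] + [43] -> [35, 43]
  Merge: [30, 45] + [35, 43] -> [30, 35, 43, 45]
Merge: [6, 12, 30, 39] + [30, 35, 43, 45] -> [6, 12, 30, 30, 35, 39, 43, 45]

Final sorted array: [6, 12, 30, 30, 35, 39, 43, 45]

The merge sort proceeds by recursively splitting the array and merging sorted halves.
After all merges, the sorted array is [6, 12, 30, 30, 35, 39, 43, 45].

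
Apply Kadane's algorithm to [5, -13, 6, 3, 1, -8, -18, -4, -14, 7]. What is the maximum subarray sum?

Using Kadane's algorithm on [5, -13, 6, 3, 1, -8, -18, -4, -14, 7]:

Scanning through the array:
Position 1 (value -13): max_ending_here = -8, max_so_far = 5
Position 2 (value 6): max_ending_here = 6, max_so_far = 6
Position 3 (value 3): max_ending_here = 9, max_so_far = 9
Position 4 (value 1): max_ending_here = 10, max_so_far = 10
Position 5 (value -8): max_ending_here = 2, max_so_far = 10
Position 6 (value -18): max_ending_here = -16, max_so_far = 10
Position 7 (value -4): max_ending_here = -4, max_so_far = 10
Position 8 (value -14): max_ending_here = -14, max_so_far = 10
Position 9 (value 7): max_ending_here = 7, max_so_far = 10

Maximum subarray: [6, 3, 1]
Maximum sum: 10

The maximum subarray is [6, 3, 1] with sum 10. This subarray runs from index 2 to index 4.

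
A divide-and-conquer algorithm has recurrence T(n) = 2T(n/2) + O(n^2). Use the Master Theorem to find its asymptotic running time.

Master Theorem for T(n) = 2T(n/2) + O(n^2):

a = 2, b = 2, c = 2
log_b(a) = log_2(2) = 1.0000

Case 3: c = 2 > log_2(2) = 1.0000
T(n) = O(n^2) = O(n^2)

For T(n) = 2T(n/2) + O(n^2): log_2(2) = 1.0000. This is Case 3 of the Master Theorem (c > log_b(a), work dominated by root), giving O(n^2).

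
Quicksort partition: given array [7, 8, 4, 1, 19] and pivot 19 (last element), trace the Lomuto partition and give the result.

Lomuto partition with pivot = 19:

Initial array: [7, 8, 4, 1, 19]

arr[0]=7 <= 19: swap with position 0, array becomes [7, 8, 4, 1, 19]
arr[1]=8 <= 19: swap with position 1, array becomes [7, 8, 4, 1, 19]
arr[2]=4 <= 19: swap with position 2, array becomes [7, 8, 4, 1, 19]
arr[3]=1 <= 19: swap with position 3, array becomes [7, 8, 4, 1, 19]

Place pivot at position 4: [7, 8, 4, 1, 19]
Pivot position: 4

After partitioning with pivot 19, the array becomes [7, 8, 4, 1, 19]. The pivot is placed at index 4. All elements to the left of the pivot are <= 19, and all elements to the right are > 19.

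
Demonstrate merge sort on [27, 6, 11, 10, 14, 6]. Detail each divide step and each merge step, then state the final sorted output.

Merge sort trace:

Split: [27, 6, 11, 10, 14, 6] -> [27, 6, 11] and [10, 14, 6]
  Split: [27, 6, 11] -> [27] and [6, 11]
    Split: [6, 11] -> [6] and [11]
    Merge: [6] + [11] -> [6, 11]
  Merge: [27] + [6, 11] -> [6, 11, 27]
  Split: [10, 14, 6] -> [10] and [14, 6]
    Split: [14, 6] -> [14] and [6]
    Merge: [14] + [6] -> [6, 14]
  Merge: [10] + [6, 14] -> [6, 10, 14]
Merge: [6, 11, 27] + [6, 10, 14] -> [6, 6, 10, 11, 14, 27]

Final sorted array: [6, 6, 10, 11, 14, 27]

The merge sort proceeds by recursively splitting the array and merging sorted halves.
After all merges, the sorted array is [6, 6, 10, 11, 14, 27].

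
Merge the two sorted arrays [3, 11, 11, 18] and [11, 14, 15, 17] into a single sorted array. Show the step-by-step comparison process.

Merging process:

Compare 3 vs 11: take 3 from left. Merged: [3]
Compare 11 vs 11: take 11 from left. Merged: [3, 11]
Compare 11 vs 11: take 11 from left. Merged: [3, 11, 11]
Compare 18 vs 11: take 11 from right. Merged: [3, 11, 11, 11]
Compare 18 vs 14: take 14 from right. Merged: [3, 11, 11, 11, 14]
Compare 18 vs 15: take 15 from right. Merged: [3, 11, 11, 11, 14, 15]
Compare 18 vs 17: take 17 from right. Merged: [3, 11, 11, 11, 14, 15, 17]
Append remaining from left: [18]. Merged: [3, 11, 11, 11, 14, 15, 17, 18]

Final merged array: [3, 11, 11, 11, 14, 15, 17, 18]
Total comparisons: 7

The merged array is [3, 11, 11, 11, 14, 15, 17, 18], requiring 7 comparisons. The merge step runs in O(n) time where n is the total number of elements.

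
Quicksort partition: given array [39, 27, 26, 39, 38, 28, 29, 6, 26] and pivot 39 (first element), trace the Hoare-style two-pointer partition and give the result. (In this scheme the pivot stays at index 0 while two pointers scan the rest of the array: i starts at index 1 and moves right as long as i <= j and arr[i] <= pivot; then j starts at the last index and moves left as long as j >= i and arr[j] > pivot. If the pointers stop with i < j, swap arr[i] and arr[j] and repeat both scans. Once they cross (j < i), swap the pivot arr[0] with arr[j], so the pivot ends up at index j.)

Hoare-style two-pointer partition with pivot = 39:

Initial array: [39, 27, 26, 39, 38, 28, 29, 6, 26]

Pointers start at i = 1, j = 8.
i ends at 9, j ends at 8: the pointers have crossed (j < i), so scanning stops.

Swap pivot arr[0] with arr[8] to place pivot at position 8: [26, 27, 26, 39, 38, 28, 29, 6, 39]
Pivot position: 8

After partitioning with pivot 39, the array becomes [26, 27, 26, 39, 38, 28, 29, 6, 39]. The pivot is placed at index 8. All elements to the left of the pivot are <= 39, and all elements to the right are > 39.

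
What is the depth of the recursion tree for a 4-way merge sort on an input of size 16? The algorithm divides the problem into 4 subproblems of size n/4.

For divide and conquer with division factor 4:

Problem sizes at each level:
Level 0: 16
Level 1: 4
Level 2: 1

The root is level 0 and the size-1 base case is level 2 (the tree spans levels 0 through 2, i.e. 3 levels counting the root), so the depth is the number of divisions: log_4(16) = 2

The recursion tree depth is log_4(16) = 2. At each level, the problem size is divided by 4, so it takes 2 divisions to reduce to a base case of size 1. The algorithm makes 4 recursive calls at each level.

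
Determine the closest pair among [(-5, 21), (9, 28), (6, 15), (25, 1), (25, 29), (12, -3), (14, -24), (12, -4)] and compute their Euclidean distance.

Computing all pairwise distances among 8 points:

d((-5, 21), (9, 28)) = 15.6525
d((-5, 21), (6, 15)) = 12.53
d((-5, 21), (25, 1)) = 36.0555
d((-5, 21), (25, 29)) = 31.0483
d((-5, 21), (12, -3)) = 29.4109
d((-5, 21), (14, -24)) = 48.8467
d((-5, 21), (12, -4)) = 30.2324
d((9, 28), (6, 15)) = 13.3417
d((9, 28), (25, 1)) = 31.3847
d((9, 28), (25, 29)) = 16.0312
d((9, 28), (12, -3)) = 31.1448
d((9, 28), (14, -24)) = 52.2398
d((9, 28), (12, -4)) = 32.1403
d((6, 15), (25, 1)) = 23.6008
d((6, 15), (25, 29)) = 23.6008
d((6, 15), (12, -3)) = 18.9737
d((6, 15), (14, -24)) = 39.8121
d((6, 15), (12, -4)) = 19.9249
d((25, 1), (25, 29)) = 28.0
d((25, 1), (12, -3)) = 13.6015
d((25, 1), (14, -24)) = 27.313
d((25, 1), (12, -4)) = 13.9284
d((25, 29), (12, -3)) = 34.5398
d((25, 29), (14, -24)) = 54.1295
d((25, 29), (12, -4)) = 35.4683
d((12, -3), (14, -24)) = 21.095
d((12, -3), (12, -4)) = 1.0 <-- minimum
d((14, -24), (12, -4)) = 20.0998

Closest pair: (12, -3) and (12, -4) with distance 1.0

The closest pair is (12, -3) and (12, -4) with Euclidean distance 1.0. For 8 points, brute-force pairwise comparison is shown above. For large n, the divide-and-conquer algorithm (sort by x, recurse on halves, check the dividing strip) achieves O(n log n).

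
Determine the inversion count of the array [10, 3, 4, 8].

Finding inversions in [10, 3, 4, 8]:

(0, 1): arr[0]=10 > arr[1]=3
(0, 2): arr[0]=10 > arr[2]=4
(0, 3): arr[0]=10 > arr[3]=8

Total inversions: 3

The array has 3 inversion(s): (0,1), (0,2), (0,3). Each pair (i,j) satisfies i < j and arr[i] > arr[j].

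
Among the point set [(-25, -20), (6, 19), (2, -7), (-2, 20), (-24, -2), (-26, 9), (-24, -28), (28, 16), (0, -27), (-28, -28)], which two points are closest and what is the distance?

Computing all pairwise distances among 10 points:

d((-25, -20), (6, 19)) = 49.8197
d((-25, -20), (2, -7)) = 29.9666
d((-25, -20), (-2, 20)) = 46.1411
d((-25, -20), (-24, -2)) = 18.0278
d((-25, -20), (-26, 9)) = 29.0172
d((-25, -20), (-24, -28)) = 8.0623
d((-25, -20), (28, 16)) = 64.0703
d((-25, -20), (0, -27)) = 25.9615
d((-25, -20), (-28, -28)) = 8.544
d((6, 19), (2, -7)) = 26.3059
d((6, 19), (-2, 20)) = 8.0623
d((6, 19), (-24, -2)) = 36.6197
d((6, 19), (-26, 9)) = 33.5261
d((6, 19), (-24, -28)) = 55.7584
d((6, 19), (28, 16)) = 22.2036
d((6, 19), (0, -27)) = 46.3897
d((6, 19), (-28, -28)) = 58.0086
d((2, -7), (-2, 20)) = 27.2947
d((2, -7), (-24, -2)) = 26.4764
d((2, -7), (-26, 9)) = 32.249
d((2, -7), (-24, -28)) = 33.4215
d((2, -7), (28, 16)) = 34.7131
d((2, -7), (0, -27)) = 20.0998
d((2, -7), (-28, -28)) = 36.6197
d((-2, 20), (-24, -2)) = 31.1127
d((-2, 20), (-26, 9)) = 26.4008
d((-2, 20), (-24, -28)) = 52.8015
d((-2, 20), (28, 16)) = 30.2655
d((-2, 20), (0, -27)) = 47.0425
d((-2, 20), (-28, -28)) = 54.5894
d((-24, -2), (-26, 9)) = 11.1803
d((-24, -2), (-24, -28)) = 26.0
d((-24, -2), (28, 16)) = 55.0273
d((-24, -2), (0, -27)) = 34.6554
d((-24, -2), (-28, -28)) = 26.3059
d((-26, 9), (-24, -28)) = 37.054
d((-26, 9), (28, 16)) = 54.4518
d((-26, 9), (0, -27)) = 44.4072
d((-26, 9), (-28, -28)) = 37.054
d((-24, -28), (28, 16)) = 68.1175
d((-24, -28), (0, -27)) = 24.0208
d((-24, -28), (-28, -28)) = 4.0 <-- minimum
d((28, 16), (0, -27)) = 51.3128
d((28, 16), (-28, -28)) = 71.218
d((0, -27), (-28, -28)) = 28.0179

Closest pair: (-24, -28) and (-28, -28) with distance 4.0

The closest pair is (-24, -28) and (-28, -28) with Euclidean distance 4.0. For 10 points, brute-force pairwise comparison is shown above. For large n, the divide-and-conquer algorithm (sort by x, recurse on halves, check the dividing strip) achieves O(n log n).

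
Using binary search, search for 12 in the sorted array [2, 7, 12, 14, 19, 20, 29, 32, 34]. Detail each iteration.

Binary search for 12 in [2, 7, 12, 14, 19, 20, 29, 32, 34]:

lo=0, hi=8, mid=4, arr[mid]=19 -> 19 > 12, search left half
lo=0, hi=3, mid=1, arr[mid]=7 -> 7 < 12, search right half
lo=2, hi=3, mid=2, arr[mid]=12 -> Found target at index 2!

Binary search finds 12 at index 2 after 3 comparisons. The search repeatedly halves the search space by comparing with the middle element.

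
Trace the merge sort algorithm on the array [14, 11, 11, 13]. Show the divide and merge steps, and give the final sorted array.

Merge sort trace:

Split: [14, 11, 11, 13] -> [14, 11] and [11, 13]
  Split: [14, 11] -> [14] and [11]
  Merge: [14] + [11] -> [11, 14]
  Split: [11, 13] -> [11] and [13]
  Merge: [11] + [13] -> [11, 13]
Merge: [11, 14] + [11, 13] -> [11, 11, 13, 14]

Final sorted array: [11, 11, 13, 14]

The merge sort proceeds by recursively splitting the array and merging sorted halves.
After all merges, the sorted array is [11, 11, 13, 14].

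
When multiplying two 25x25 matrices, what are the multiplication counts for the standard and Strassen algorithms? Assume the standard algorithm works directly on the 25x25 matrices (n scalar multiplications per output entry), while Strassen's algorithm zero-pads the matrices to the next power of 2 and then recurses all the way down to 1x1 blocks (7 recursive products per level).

Matrix multiplication for 25x25 matrices:

Strassen's algorithm requires power-of-2 dimensions. Pad 25x25 to 32x32 (next power of 2).

Standard algorithm: 25^3 = 15625 multiplications
Strassen's algorithm: 7^(log2(32)) = 7^5 = 16807 multiplications
Difference: 15625 - 16807 = -1182 (Strassen uses MORE here due to padding overhead — for small or just-over-power-of-2 n, padding can outweigh the per-level savings)

Standard: 15625 multiplications (25^3). Strassen: 16807 multiplications (7^5, after padding to 32x32). Strassen reduces 8 recursive multiplications to 7 at each level.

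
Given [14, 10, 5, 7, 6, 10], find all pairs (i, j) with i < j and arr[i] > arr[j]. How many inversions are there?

Finding inversions in [14, 10, 5, 7, 6, 10]:

(0, 1): arr[0]=14 > arr[1]=10
(0, 2): arr[0]=14 > arr[2]=5
(0, 3): arr[0]=14 > arr[3]=7
(0, 4): arr[0]=14 > arr[4]=6
(0, 5): arr[0]=14 > arr[5]=10
(1, 2): arr[1]=10 > arr[2]=5
(1, 3): arr[1]=10 > arr[3]=7
(1, 4): arr[1]=10 > arr[4]=6
(3, 4): arr[3]=7 > arr[4]=6

Total inversions: 9

The array has 9 inversion(s): (0,1), (0,2), (0,3), (0,4), (0,5), (1,2), (1,3), (1,4), (3,4). Each pair (i,j) satisfies i < j and arr[i] > arr[j].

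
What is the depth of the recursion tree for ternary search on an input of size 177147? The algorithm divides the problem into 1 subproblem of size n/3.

For divide and conquer with division factor 3:

Problem sizes at each level:
Level 0: 177147
Level 1: 59049
Level 2: 19683
Level 3: 6561
Level 4: 2187
Level 5: 729
Level 6: 243
Level 7: 81
Level 8: 27
Level 9: 9
Level 10: 3
Level 11: 1

The root is level 0 and the size-1 base case is level 11 (the tree spans levels 0 through 11, i.e. 12 levels counting the root), so the depth is the number of divisions: log_3(177147) = 11

The recursion tree depth is log_3(177147) = 11. At each level, the problem size is divided by 3, so it takes 11 divisions to reduce to a base case of size 1. The algorithm makes 1 recursive call at each level.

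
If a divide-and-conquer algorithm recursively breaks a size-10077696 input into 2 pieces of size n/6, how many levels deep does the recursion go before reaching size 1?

For divide and conquer with division factor 6:

Problem sizes at each level:
Level 0: 10077696
Level 1: 1679616
Level 2: 279936
Level 3: 46656
Level 4: 7776
Level 5: 1296
Level 6: 216
Level 7: 36
Level 8: 6
Level 9: 1

The root is level 0 and the size-1 base case is level 9 (the tree spans levels 0 through 9, i.e. 10 levels counting the root), so the depth is the number of divisions: log_6(10077696) = 9

The recursion tree depth is log_6(10077696) = 9. At each level, the problem size is divided by 6, so it takes 9 divisions to reduce to a base case of size 1. The algorithm makes 2 recursive calls at each level.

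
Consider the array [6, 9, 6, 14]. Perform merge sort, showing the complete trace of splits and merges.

Merge sort trace:

Split: [6, 9, 6, 14] -> [6, 9] and [6, 14]
  Split: [6, 9] -> [6] and [9]
  Merge: [6] + [9] -> [6, 9]
  Split: [6, 14] -> [6] and [14]
  Merge: [6] + [14] -> [6, 14]
Merge: [6, 9] + [6, 14] -> [6, 6, 9, 14]

Final sorted array: [6, 6, 9, 14]

The merge sort proceeds by recursively splitting the array and merging sorted halves.
After all merges, the sorted array is [6, 6, 9, 14].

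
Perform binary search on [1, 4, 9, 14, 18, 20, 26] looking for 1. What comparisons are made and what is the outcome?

Binary search for 1 in [1, 4, 9, 14, 18, 20, 26]:

lo=0, hi=6, mid=3, arr[mid]=14 -> 14 > 1, search left half
lo=0, hi=2, mid=1, arr[mid]=4 -> 4 > 1, search left half
lo=0, hi=0, mid=0, arr[mid]=1 -> Found target at index 0!

Binary search finds 1 at index 0 after 3 comparisons. The search repeatedly halves the search space by comparing with the middle element.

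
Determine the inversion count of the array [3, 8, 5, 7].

Finding inversions in [3, 8, 5, 7]:

(1, 2): arr[1]=8 > arr[2]=5
(1, 3): arr[1]=8 > arr[3]=7

Total inversions: 2

The array has 2 inversion(s): (1,2), (1,3). Each pair (i,j) satisfies i < j and arr[i] > arr[j].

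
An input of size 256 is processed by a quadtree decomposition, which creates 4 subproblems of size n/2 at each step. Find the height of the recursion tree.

For divide and conquer with division factor 2:

Problem sizes at each level:
Level 0: 256
Level 1: 128
Level 2: 64
Level 3: 32
Level 4: 16
Level 5: 8
Level 6: 4
Level 7: 2
Level 8: 1

The root is level 0 and the size-1 base case is level 8 (the tree spans levels 0 through 8, i.e. 9 levels counting the root), so the depth is the number of divisions: log_2(256) = 8

The recursion tree depth is log_2(256) = 8. At each level, the problem size is divided by 2, so it takes 8 divisions to reduce to a base case of size 1. The algorithm makes 4 recursive calls at each level.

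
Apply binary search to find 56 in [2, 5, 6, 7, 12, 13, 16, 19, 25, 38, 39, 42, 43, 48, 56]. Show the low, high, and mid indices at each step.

Binary search for 56 in [2, 5, 6, 7, 12, 13, 16, 19, 25, 38, 39, 42, 43, 48, 56]:

lo=0, hi=14, mid=7, arr[mid]=19 -> 19 < 56, search right half
lo=8, hi=14, mid=11, arr[mid]=42 -> 42 < 56, search right half
lo=12, hi=14, mid=13, arr[mid]=48 -> 48 < 56, search right half
lo=14, hi=14, mid=14, arr[mid]=56 -> Found target at index 14!

Binary search finds 56 at index 14 after 4 comparisons. The search repeatedly halves the search space by comparing with the middle element.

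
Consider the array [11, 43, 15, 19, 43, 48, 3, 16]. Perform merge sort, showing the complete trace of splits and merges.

Merge sort trace:

Split: [11, 43, 15, 19, 43, 48, 3, 16] -> [11, 43, 15, 19] and [43, 48, 3, 16]
  Split: [11, 43, 15, 19] -> [11, 43] and [15, 19]
    Split: [11, 43] -> [11] and [43]
    Merge: [11] + [43] -> [11, 43]
    Split: [15, 19] -> [15] and [19]
    Merge: [15] + [19] -> [15, 19]
  Merge: [11, 43] + [15, 19] -> [11, 15, 19, 43]
  Split: [43, 48, 3, 16] -> [43, 48] and [3, 16]
    Split: [43, 48] -> [43] and [48]
    Merge: [43] + [48] -> [43, 48]
    Split: [3, 16] -> [3] and [16]
    Merge: [3] + [16] -> [3, 16]
  Merge: [43, 48] + [3, 16] -> [3, 16, 43, 48]
Merge: [11, 15, 19, 43] + [3, 16, 43, 48] -> [3, 11, 15, 16, 19, 43, 43, 48]

Final sorted array: [3, 11, 15, 16, 19, 43, 43, 48]

The merge sort proceeds by recursively splitting the array and merging sorted halves.
After all merges, the sorted array is [3, 11, 15, 16, 19, 43, 43, 48].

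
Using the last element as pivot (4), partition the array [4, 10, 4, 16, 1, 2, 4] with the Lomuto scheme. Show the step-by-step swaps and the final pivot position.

Lomuto partition with pivot = 4:

Initial array: [4, 10, 4, 16, 1, 2, 4]

arr[0]=4 <= 4: swap with position 0, array becomes [4, 10, 4, 16, 1, 2, 4]
arr[1]=10 > 4: no swap
arr[2]=4 <= 4: swap with position 1, array becomes [4, 4, 10, 16, 1, 2, 4]
arr[3]=16 > 4: no swap
arr[4]=1 <= 4: swap with position 2, array becomes [4, 4, 1, 16, 10, 2, 4]
arr[5]=2 <= 4: swap with position 3, array becomes [4, 4, 1, 2, 10, 16, 4]

Place pivot at position 4: [4, 4, 1, 2, 4, 16, 10]
Pivot position: 4

After partitioning with pivot 4, the array becomes [4, 4, 1, 2, 4, 16, 10]. The pivot is placed at index 4. All elements to the left of the pivot are <= 4, and all elements to the right are > 4.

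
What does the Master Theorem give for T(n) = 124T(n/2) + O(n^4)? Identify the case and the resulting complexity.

Master Theorem for T(n) = 124T(n/2) + O(n^4):

a = 124, b = 2, c = 4
log_b(a) = log_2(124) = 6.9542

Case 1: c = 4 < log_2(124) = 6.9542
T(n) = O(n^(log_2 124))

For T(n) = 124T(n/2) + O(n^4): log_2(124) = 6.9542. This is Case 1 of the Master Theorem (c < log_b(a), work dominated by leaves), giving O(n^(log_2 124)).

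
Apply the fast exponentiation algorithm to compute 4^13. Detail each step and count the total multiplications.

Computing 4^13 by squaring (build up from 4^1; each line after the first costs one multiplication):

4^1 = 4
4^2 = (4^1)^2 = 4^2 = 16
4^3 = 4 * 4^2 = 4 * 16 = 64
4^6 = (4^3)^2 = 64^2 = 4096
4^12 = (4^6)^2 = 4096^2 = 16777216
4^13 = 4 * 4^12 = 4 * 16777216 = 67108864

Result: 67108864
Multiplications needed: 5 (5 lines after 4^1)

4^13 = 67108864. Using exponentiation by squaring, this requires 5 multiplications. The key idea: if the exponent is even, square the half-power; if odd, multiply by the base once.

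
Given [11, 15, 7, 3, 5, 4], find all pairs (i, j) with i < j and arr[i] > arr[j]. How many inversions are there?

Finding inversions in [11, 15, 7, 3, 5, 4]:

(0, 2): arr[0]=11 > arr[2]=7
(0, 3): arr[0]=11 > arr[3]=3
(0, 4): arr[0]=11 > arr[4]=5
(0, 5): arr[0]=11 > arr[5]=4
(1, 2): arr[1]=15 > arr[2]=7
(1, 3): arr[1]=15 > arr[3]=3
(1, 4): arr[1]=15 > arr[4]=5
(1, 5): arr[1]=15 > arr[5]=4
(2, 3): arr[2]=7 > arr[3]=3
(2, 4): arr[2]=7 > arr[4]=5
(2, 5): arr[2]=7 > arr[5]=4
(4, 5): arr[4]=5 > arr[5]=4

Total inversions: 12

The array has 12 inversion(s): (0,2), (0,3), (0,4), (0,5), (1,2), (1,3), (1,4), (1,5), (2,3), (2,4), (2,5), (4,5). Each pair (i,j) satisfies i < j and arr[i] > arr[j].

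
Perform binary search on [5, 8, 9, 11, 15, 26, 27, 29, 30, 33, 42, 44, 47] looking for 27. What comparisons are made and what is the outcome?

Binary search for 27 in [5, 8, 9, 11, 15, 26, 27, 29, 30, 33, 42, 44, 47]:

lo=0, hi=12, mid=6, arr[mid]=27 -> Found target at index 6!

Binary search finds 27 at index 6 after 1 comparisons. The search repeatedly halves the search space by comparing with the middle element.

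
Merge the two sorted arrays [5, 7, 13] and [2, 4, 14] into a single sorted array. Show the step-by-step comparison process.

Merging process:

Compare 5 vs 2: take 2 from right. Merged: [2]
Compare 5 vs 4: take 4 from right. Merged: [2, 4]
Compare 5 vs 14: take 5 from left. Merged: [2, 4, 5]
Compare 7 vs 14: take 7 from left. Merged: [2, 4, 5, 7]
Compare 13 vs 14: take 13 from left. Merged: [2, 4, 5, 7, 13]
Append remaining from right: [14]. Merged: [2, 4, 5, 7, 13, 14]

Final merged array: [2, 4, 5, 7, 13, 14]
Total comparisons: 5

The merged array is [2, 4, 5, 7, 13, 14], requiring 5 comparisons. The merge step runs in O(n) time where n is the total number of elements.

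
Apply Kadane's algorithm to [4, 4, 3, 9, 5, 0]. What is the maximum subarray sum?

Using Kadane's algorithm on [4, 4, 3, 9, 5, 0]:

Scanning through the array:
Position 1 (value 4): max_ending_here = 8, max_so_far = 8
Position 2 (value 3): max_ending_here = 11, max_so_far = 11
Position 3 (value 9): max_ending_here = 20, max_so_far = 20
Position 4 (value 5): max_ending_here = 25, max_so_far = 25
Position 5 (value 0): max_ending_here = 25, max_so_far = 25

Maximum subarray: [4, 4, 3, 9, 5]
Maximum sum: 25

The maximum subarray is [4, 4, 3, 9, 5] with sum 25. This subarray runs from index 0 to index 4.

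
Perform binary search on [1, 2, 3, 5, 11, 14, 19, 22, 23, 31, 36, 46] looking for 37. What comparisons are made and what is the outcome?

Binary search for 37 in [1, 2, 3, 5, 11, 14, 19, 22, 23, 31, 36, 46]:

lo=0, hi=11, mid=5, arr[mid]=14 -> 14 < 37, search right half
lo=6, hi=11, mid=8, arr[mid]=23 -> 23 < 37, search right half
lo=9, hi=11, mid=10, arr[mid]=36 -> 36 < 37, search right half
lo=11, hi=11, mid=11, arr[mid]=46 -> 46 > 37, search left half
lo=11 > hi=10, target 37 not found

Binary search determines that 37 is not in the array after 4 comparisons. The search space was exhausted without finding the target.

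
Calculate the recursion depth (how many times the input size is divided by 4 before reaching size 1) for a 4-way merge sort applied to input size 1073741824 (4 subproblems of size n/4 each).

For divide and conquer with division factor 4:

Problem sizes at each level:
Level 0: 1073741824
Level 1: 268435456
Level 2: 67108864
Level 3: 16777216
Level 4: 4194304
Level 5: 1048576
Level 6: 262144
Level 7: 65536
Level 8: 16384
Level 9: 4096
Level 10: 1024
Level 11: 256
Level 12: 64
Level 13: 16
Level 14: 4
Level 15: 1

The root is level 0 and the size-1 base case is level 15 (the tree spans levels 0 through 15, i.e. 16 levels counting the root), so the depth is the number of divisions: log_4(1073741824) = 15

The recursion tree depth is log_4(1073741824) = 15. At each level, the problem size is divided by 4, so it takes 15 divisions to reduce to a base case of size 1. The algorithm makes 4 recursive calls at each level.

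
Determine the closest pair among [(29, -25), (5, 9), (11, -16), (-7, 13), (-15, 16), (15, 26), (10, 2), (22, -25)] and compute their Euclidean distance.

Computing all pairwise distances among 8 points:

d((29, -25), (5, 9)) = 41.6173
d((29, -25), (11, -16)) = 20.1246
d((29, -25), (-7, 13)) = 52.345
d((29, -25), (-15, 16)) = 60.1415
d((29, -25), (15, 26)) = 52.8867
d((29, -25), (10, 2)) = 33.0151
d((29, -25), (22, -25)) = 7.0 <-- minimum
d((5, 9), (11, -16)) = 25.7099
d((5, 9), (-7, 13)) = 12.6491
d((5, 9), (-15, 16)) = 21.1896
d((5, 9), (15, 26)) = 19.7231
d((5, 9), (10, 2)) = 8.6023
d((5, 9), (22, -25)) = 38.0132
d((11, -16), (-7, 13)) = 34.1321
d((11, -16), (-15, 16)) = 41.2311
d((11, -16), (15, 26)) = 42.19
d((11, -16), (10, 2)) = 18.0278
d((11, -16), (22, -25)) = 14.2127
d((-7, 13), (-15, 16)) = 8.544
d((-7, 13), (15, 26)) = 25.5539
d((-7, 13), (10, 2)) = 20.2485
d((-7, 13), (22, -25)) = 47.8017
d((-15, 16), (15, 26)) = 31.6228
d((-15, 16), (10, 2)) = 28.6531
d((-15, 16), (22, -25)) = 55.2268
d((15, 26), (10, 2)) = 24.5153
d((15, 26), (22, -25)) = 51.4782
d((10, 2), (22, -25)) = 29.5466

Closest pair: (29, -25) and (22, -25) with distance 7.0

The closest pair is (29, -25) and (22, -25) with Euclidean distance 7.0. For 8 points, brute-force pairwise comparison is shown above. For large n, the divide-and-conquer algorithm (sort by x, recurse on halves, check the dividing strip) achieves O(n log n).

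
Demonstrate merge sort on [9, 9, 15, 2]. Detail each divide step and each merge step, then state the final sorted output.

Merge sort trace:

Split: [9, 9, 15, 2] -> [9, 9] and [15, 2]
  Split: [9, 9] -> [9] and [9]
  Merge: [9] + [9] -> [9, 9]
  Split: [15, 2] -> [15] and [2]
  Merge: [15] + [2] -> [2, 15]
Merge: [9, 9] + [2, 15] -> [2, 9, 9, 15]

Final sorted array: [2, 9, 9, 15]

The merge sort proceeds by recursively splitting the array and merging sorted halves.
After all merges, the sorted array is [2, 9, 9, 15].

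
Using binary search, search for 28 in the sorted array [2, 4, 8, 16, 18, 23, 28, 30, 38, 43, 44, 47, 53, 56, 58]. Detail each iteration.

Binary search for 28 in [2, 4, 8, 16, 18, 23, 28, 30, 38, 43, 44, 47, 53, 56, 58]:

lo=0, hi=14, mid=7, arr[mid]=30 -> 30 > 28, search left half
lo=0, hi=6, mid=3, arr[mid]=16 -> 16 < 28, search right half
lo=4, hi=6, mid=5, arr[mid]=23 -> 23 < 28, search right half
lo=6, hi=6, mid=6, arr[mid]=28 -> Found target at index 6!

Binary search finds 28 at index 6 after 4 comparisons. The search repeatedly halves the search space by comparing with the middle element.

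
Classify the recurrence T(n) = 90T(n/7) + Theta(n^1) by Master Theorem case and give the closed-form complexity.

Master Theorem for T(n) = 90T(n/7) + O(n^1):

a = 90, b = 7, c = 1
log_b(a) = log_7(90) = 2.3124

Case 1: c = 1 < log_7(90) = 2.3124
T(n) = O(n^(log_7 90))

For T(n) = 90T(n/7) + O(n^1): log_7(90) = 2.3124. This is Case 1 of the Master Theorem (c < log_b(a), work dominated by leaves), giving O(n^(log_7 90)).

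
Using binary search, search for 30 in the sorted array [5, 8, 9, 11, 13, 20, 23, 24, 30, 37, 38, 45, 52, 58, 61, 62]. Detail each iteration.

Binary search for 30 in [5, 8, 9, 11, 13, 20, 23, 24, 30, 37, 38, 45, 52, 58, 61, 62]:

lo=0, hi=15, mid=7, arr[mid]=24 -> 24 < 30, search right half
lo=8, hi=15, mid=11, arr[mid]=45 -> 45 > 30, search left half
lo=8, hi=10, mid=9, arr[mid]=37 -> 37 > 30, search left half
lo=8, hi=8, mid=8, arr[mid]=30 -> Found target at index 8!

Binary search finds 30 at index 8 after 4 comparisons. The search repeatedly halves the search space by comparing with the middle element.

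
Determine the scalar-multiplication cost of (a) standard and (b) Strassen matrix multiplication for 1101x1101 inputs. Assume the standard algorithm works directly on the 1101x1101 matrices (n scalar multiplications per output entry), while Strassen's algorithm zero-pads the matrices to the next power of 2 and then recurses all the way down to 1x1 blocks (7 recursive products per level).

Matrix multiplication for 1101x1101 matrices:

Strassen's algorithm requires power-of-2 dimensions. Pad 1101x1101 to 2048x2048 (next power of 2).

Standard algorithm: 1101^3 = 1334633301 multiplications
Strassen's algorithm: 7^(log2(2048)) = 7^11 = 1977326743 multiplications
Difference: 1334633301 - 1977326743 = -642693442 (Strassen uses MORE here due to padding overhead — for small or just-over-power-of-2 n, padding can outweigh the per-level savings)

Standard: 1334633301 multiplications (1101^3). Strassen: 1977326743 multiplications (7^11, after padding to 2048x2048). Strassen reduces 8 recursive multiplications to 7 at each level.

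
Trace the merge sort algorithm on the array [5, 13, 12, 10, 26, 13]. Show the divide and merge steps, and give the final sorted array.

Merge sort trace:

Split: [5, 13, 12, 10, 26, 13] -> [5, 13, 12] and [10, 26, 13]
  Split: [5, 13, 12] -> [5] and [13, 12]
    Split: [13, 12] -> [13] and [12]
    Merge: [13] + [12] -> [12, 13]
  Merge: [5] + [12, 13] -> [5, 12, 13]
  Split: [10, 26, 13] -> [10] and [26, 13]
    Split: [26, 13] -> [26] and [13]
    Merge: [26] + [13] -> [13, 26]
  Merge: [10] + [13, 26] -> [10, 13, 26]
Merge: [5, 12, 13] + [10, 13, 26] -> [5, 10, 12, 13, 13, 26]

Final sorted array: [5, 10, 12, 13, 13, 26]

The merge sort proceeds by recursively splitting the array and merging sorted halves.
After all merges, the sorted array is [5, 10, 12, 13, 13, 26].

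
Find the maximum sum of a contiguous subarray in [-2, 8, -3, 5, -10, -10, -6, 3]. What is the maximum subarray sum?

Using Kadane's algorithm on [-2, 8, -3, 5, -10, -10, -6, 3]:

Scanning through the array:
Position 1 (value 8): max_ending_here = 8, max_so_far = 8
Position 2 (value -3): max_ending_here = 5, max_so_far = 8
Position 3 (value 5): max_ending_here = 10, max_so_far = 10
Position 4 (value -10): max_ending_here = 0, max_so_far = 10
Position 5 (value -10): max_ending_here = -10, max_so_far = 10
Position 6 (value -6): max_ending_here = -6, max_so_far = 10
Position 7 (value 3): max_ending_here = 3, max_so_far = 10

Maximum subarray: [8, -3, 5]
Maximum sum: 10

The maximum subarray is [8, -3, 5] with sum 10. This subarray runs from index 1 to index 3.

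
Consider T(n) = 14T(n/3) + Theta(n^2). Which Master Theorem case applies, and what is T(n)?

Master Theorem for T(n) = 14T(n/3) + O(n^2):

a = 14, b = 3, c = 2
log_b(a) = log_3(14) = 2.4022

Case 1: c = 2 < log_3(14) = 2.4022
T(n) = O(n^(log_3 14))

For T(n) = 14T(n/3) + O(n^2): log_3(14) = 2.4022. This is Case 1 of the Master Theorem (c < log_b(a), work dominated by leaves), giving O(n^(log_3 14)).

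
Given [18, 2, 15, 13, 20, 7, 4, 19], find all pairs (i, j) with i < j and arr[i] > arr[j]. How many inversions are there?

Finding inversions in [18, 2, 15, 13, 20, 7, 4, 19]:

(0, 1): arr[0]=18 > arr[1]=2
(0, 2): arr[0]=18 > arr[2]=15
(0, 3): arr[0]=18 > arr[3]=13
(0, 5): arr[0]=18 > arr[5]=7
(0, 6): arr[0]=18 > arr[6]=4
(2, 3): arr[2]=15 > arr[3]=13
(2, 5): arr[2]=15 > arr[5]=7
(2, 6): arr[2]=15 > arr[6]=4
(3, 5): arr[3]=13 > arr[5]=7
(3, 6): arr[3]=13 > arr[6]=4
(4, 5): arr[4]=20 > arr[5]=7
(4, 6): arr[4]=20 > arr[6]=4
(4, 7): arr[4]=20 > arr[7]=19
(5, 6): arr[5]=7 > arr[6]=4

Total inversions: 14

The array has 14 inversion(s): (0,1), (0,2), (0,3), (0,5), (0,6), (2,3), (2,5), (2,6), (3,5), (3,6), (4,5), (4,6), (4,7), (5,6). Each pair (i,j) satisfies i < j and arr[i] > arr[j].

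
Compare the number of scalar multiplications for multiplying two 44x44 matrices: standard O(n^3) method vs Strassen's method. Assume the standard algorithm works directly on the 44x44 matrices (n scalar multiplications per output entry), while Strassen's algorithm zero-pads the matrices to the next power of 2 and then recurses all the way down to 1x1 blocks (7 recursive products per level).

Matrix multiplication for 44x44 matrices:

Strassen's algorithm requires power-of-2 dimensions. Pad 44x44 to 64x64 (next power of 2).

Standard algorithm: 44^3 = 85184 multiplications
Strassen's algorithm: 7^(log2(64)) = 7^6 = 117649 multiplications
Difference: 85184 - 117649 = -32465 (Strassen uses MORE here due to padding overhead — for small or just-over-power-of-2 n, padding can outweigh the per-level savings)

Standard: 85184 multiplications (44^3). Strassen: 117649 multiplications (7^6, after padding to 64x64). Strassen reduces 8 recursive multiplications to 7 at each level.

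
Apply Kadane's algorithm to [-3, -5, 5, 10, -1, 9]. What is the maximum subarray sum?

Using Kadane's algorithm on [-3, -5, 5, 10, -1, 9]:

Scanning through the array:
Position 1 (value -5): max_ending_here = -5, max_so_far = -3
Position 2 (value 5): max_ending_here = 5, max_so_far = 5
Position 3 (value 10): max_ending_here = 15, max_so_far = 15
Position 4 (value -1): max_ending_here = 14, max_so_far = 15
Position 5 (value 9): max_ending_here = 23, max_so_far = 23

Maximum subarray: [5, 10, -1, 9]
Maximum sum: 23

The maximum subarray is [5, 10, -1, 9] with sum 23. This subarray runs from index 2 to index 5.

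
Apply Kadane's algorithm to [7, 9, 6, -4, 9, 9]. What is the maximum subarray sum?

Using Kadane's algorithm on [7, 9, 6, -4, 9, 9]:

Scanning through the array:
Position 1 (value 9): max_ending_here = 16, max_so_far = 16
Position 2 (value 6): max_ending_here = 22, max_so_far = 22
Position 3 (value -4): max_ending_here = 18, max_so_far = 22
Position 4 (value 9): max_ending_here = 27, max_so_far = 27
Position 5 (value 9): max_ending_here = 36, max_so_far = 36

Maximum subarray: [7, 9, 6, -4, 9, 9]
Maximum sum: 36

The maximum subarray is [7, 9, 6, -4, 9, 9] with sum 36. This subarray runs from index 0 to index 5.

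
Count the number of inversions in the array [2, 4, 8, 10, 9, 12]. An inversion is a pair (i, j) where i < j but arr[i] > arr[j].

Finding inversions in [2, 4, 8, 10, 9, 12]:

(3, 4): arr[3]=10 > arr[4]=9

Total inversions: 1

The array has 1 inversion(s): (3,4). Each pair (i,j) satisfies i < j and arr[i] > arr[j].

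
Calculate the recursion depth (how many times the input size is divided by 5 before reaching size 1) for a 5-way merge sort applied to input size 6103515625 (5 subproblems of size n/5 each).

For divide and conquer with division factor 5:

Problem sizes at each level:
Level 0: 6103515625
Level 1: 1220703125
Level 2: 244140625
Level 3: 48828125
Level 4: 9765625
Level 5: 1953125
Level 6: 390625
Level 7: 78125
Level 8: 15625
Level 9: 3125
Level 10: 625
Level 11: 125
Level 12: 25
Level 13: 5
Level 14: 1

The root is level 0 and the size-1 base case is level 14 (the tree spans levels 0 through 14, i.e. 15 levels counting the root), so the depth is the number of divisions: log_5(6103515625) = 14

The recursion tree depth is log_5(6103515625) = 14. At each level, the problem size is divided by 5, so it takes 14 divisions to reduce to a base case of size 1. The algorithm makes 5 recursive calls at each level.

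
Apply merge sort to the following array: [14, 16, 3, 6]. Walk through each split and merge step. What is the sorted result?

Merge sort trace:

Split: [14, 16, 3, 6] -> [14, 16] and [3, 6]
  Split: [14, 16] -> [14] and [16]
  Merge: [14] + [16] -> [14, 16]
  Split: [3, 6] -> [3] and [6]
  Merge: [3] + [6] -> [3, 6]
Merge: [14, 16] + [3, 6] -> [3, 6, 14, 16]

Final sorted array: [3, 6, 14, 16]

The merge sort proceeds by recursively splitting the array and merging sorted halves.
After all merges, the sorted array is [3, 6, 14, 16].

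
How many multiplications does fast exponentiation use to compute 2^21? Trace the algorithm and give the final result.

Computing 2^21 by squaring (build up from 2^1; each line after the first costs one multiplication):

2^1 = 2
2^2 = (2^1)^2 = 2^2 = 4
2^4 = (2^2)^2 = 4^2 = 16
2^5 = 2 * 2^4 = 2 * 16 = 32
2^10 = (2^5)^2 = 32^2 = 1024
2^20 = (2^10)^2 = 1024^2 = 1048576
2^21 = 2 * 2^20 = 2 * 1048576 = 2097152

Result: 2097152
Multiplications needed: 6 (6 lines after 2^1)

2^21 = 2097152. Using exponentiation by squaring, this requires 6 multiplications. The key idea: if the exponent is even, square the half-power; if odd, multiply by the base once.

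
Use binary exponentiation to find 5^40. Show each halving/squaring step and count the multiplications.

Computing 5^40 by squaring (build up from 5^1; each line after the first costs one multiplication):

5^1 = 5
5^2 = (5^1)^2 = 5^2 = 25
5^4 = (5^2)^2 = 25^2 = 625
5^5 = 5 * 5^4 = 5 * 625 = 3125
5^10 = (5^5)^2 = 3125^2 = 9765625
5^20 = (5^10)^2 = 9765625^2 = 95367431640625
5^40 = (5^20)^2 = 95367431640625^2 = 9094947017729282379150390625

Result: 9094947017729282379150390625
Multiplications needed: 6 (6 lines after 5^1)

5^40 = 9094947017729282379150390625. Using exponentiation by squaring, this requires 6 multiplications. The key idea: if the exponent is even, square the half-power; if odd, multiply by the base once.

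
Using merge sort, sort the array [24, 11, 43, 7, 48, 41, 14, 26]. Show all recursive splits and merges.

Merge sort trace:

Split: [24, 11, 43, 7, 48, 41, 14, 26] -> [24, 11, 43, 7] and [48, 41, 14, 26]
  Split: [24, 11, 43, 7] -> [24, 11] and [43, 7]
    Split: [24, 11] -> [24] and [11]
    Merge: [24] + [11] -> [11, 24]
    Split: [43, 7] -> [43] and [7]
    Merge: [43] + [7] -> [7, 43]
  Merge: [11, 24] + [7, 43] -> [7, 11, 24, 43]
  Split: [48, 41, 14, 26] -> [48, 41] and [14, 26]
    Split: [48, 41] -> [48] and [41]
    Merge: [48] + [41] -> [41, 48]
    Split: [14, 26] -> [14] and [26]
    Merge: [14] + [26] -> [14, 26]
  Merge: [41, 48] + [14, 26] -> [14, 26, 41, 48]
Merge: [7, 11, 24, 43] + [14, 26, 41, 48] -> [7, 11, 14, 24, 26, 41, 43, 48]

Final sorted array: [7, 11, 14, 24, 26, 41, 43, 48]

The merge sort proceeds by recursively splitting the array and merging sorted halves.
After all merges, the sorted array is [7, 11, 14, 24, 26, 41, 43, 48].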